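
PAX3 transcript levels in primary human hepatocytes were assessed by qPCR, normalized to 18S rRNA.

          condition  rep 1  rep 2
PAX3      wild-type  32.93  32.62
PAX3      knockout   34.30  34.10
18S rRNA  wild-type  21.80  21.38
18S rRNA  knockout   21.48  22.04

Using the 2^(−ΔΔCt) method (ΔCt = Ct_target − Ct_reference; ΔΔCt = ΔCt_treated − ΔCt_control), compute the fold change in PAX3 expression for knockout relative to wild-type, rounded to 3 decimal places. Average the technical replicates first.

0.419

Mean Ct: PAX3 wild-type 32.775; PAX3 knockout 34.200; 18S rRNA wild-type 21.590; 18S rRNA knockout 21.760
ΔCt(wild-type) = 32.775 − 21.590 = 11.185
ΔCt(knockout) = 34.200 − 21.760 = 12.440
ΔΔCt = 12.440 − 11.185 = 1.255
Fold change = 2^(−1.255) = 0.4190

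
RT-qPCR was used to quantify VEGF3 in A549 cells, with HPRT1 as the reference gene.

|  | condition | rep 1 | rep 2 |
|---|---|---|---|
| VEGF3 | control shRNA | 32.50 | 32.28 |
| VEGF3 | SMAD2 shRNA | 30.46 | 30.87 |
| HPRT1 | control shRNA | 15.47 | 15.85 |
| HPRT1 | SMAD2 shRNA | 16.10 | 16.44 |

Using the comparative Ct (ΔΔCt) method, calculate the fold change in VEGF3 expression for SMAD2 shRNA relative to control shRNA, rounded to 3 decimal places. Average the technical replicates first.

Mean Ct: VEGF3 control shRNA 32.390; VEGF3 SMAD2 shRNA 30.665; HPRT1 control shRNA 15.660; HPRT1 SMAD2 shRNA 16.270
ΔCt(control shRNA) = 32.390 − 15.660 = 16.730
ΔCt(SMAD2 shRNA) = 30.665 − 16.270 = 14.395
ΔΔCt = 14.395 − 16.730 = -2.335
Fold change = 2^(−(-2.335)) = 2^2.335 = 5.0455

5.046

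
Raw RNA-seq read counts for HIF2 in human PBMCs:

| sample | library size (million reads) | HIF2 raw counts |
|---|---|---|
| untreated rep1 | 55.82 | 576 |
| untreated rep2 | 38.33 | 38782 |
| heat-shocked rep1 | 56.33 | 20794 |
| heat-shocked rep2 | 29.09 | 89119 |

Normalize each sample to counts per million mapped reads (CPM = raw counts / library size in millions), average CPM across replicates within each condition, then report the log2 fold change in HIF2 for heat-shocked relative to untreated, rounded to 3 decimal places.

CPM(untreated rep1) = 576 / 55.82 = 10.3189
CPM(untreated rep2) = 38782 / 38.33 = 1011.7923
CPM(heat-shocked rep1) = 20794 / 56.33 = 369.1461
CPM(heat-shocked rep2) = 89119 / 29.09 = 3063.5614
mean CPM(untreated) = 511.0556; mean CPM(heat-shocked) = 1716.3537
Fold change = 1716.3537 / 511.0556 = 3.35845
log2(3.35845) = 1.7478

1.748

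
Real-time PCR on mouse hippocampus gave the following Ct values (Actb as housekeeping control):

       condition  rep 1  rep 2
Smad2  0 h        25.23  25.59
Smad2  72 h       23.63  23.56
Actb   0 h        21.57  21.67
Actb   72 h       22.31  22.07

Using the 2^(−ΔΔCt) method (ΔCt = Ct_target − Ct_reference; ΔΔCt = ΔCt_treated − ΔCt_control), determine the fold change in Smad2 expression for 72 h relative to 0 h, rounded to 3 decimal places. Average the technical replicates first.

5.223

Mean Ct: Smad2 0 h 25.410; Smad2 72 h 23.595; Actb 0 h 21.620; Actb 72 h 22.190
ΔCt(0 h) = 25.410 − 21.620 = 3.790
ΔCt(72 h) = 23.595 − 22.190 = 1.405
ΔΔCt = 1.405 − 3.790 = -2.385
Fold change = 2^(−(-2.385)) = 2^2.385 = 5.2234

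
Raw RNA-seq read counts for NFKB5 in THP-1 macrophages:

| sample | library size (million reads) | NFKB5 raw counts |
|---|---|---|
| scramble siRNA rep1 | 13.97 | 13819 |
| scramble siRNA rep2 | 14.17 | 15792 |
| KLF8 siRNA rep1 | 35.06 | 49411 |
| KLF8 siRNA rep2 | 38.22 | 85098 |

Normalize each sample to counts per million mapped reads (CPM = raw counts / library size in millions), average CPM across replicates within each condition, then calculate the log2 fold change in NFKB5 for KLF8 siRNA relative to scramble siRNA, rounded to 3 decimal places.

CPM(scramble siRNA rep1) = 13819 / 13.97 = 989.1911
CPM(scramble siRNA rep2) = 15792 / 14.17 = 1114.4672
CPM(KLF8 siRNA rep1) = 49411 / 35.06 = 1409.3269
CPM(KLF8 siRNA rep2) = 85098 / 38.22 = 2226.5306
mean CPM(scramble siRNA) = 1051.8292; mean CPM(KLF8 siRNA) = 1817.9287
Fold change = 1817.9287 / 1051.8292 = 1.72835
log2(1.72835) = 0.7894

0.789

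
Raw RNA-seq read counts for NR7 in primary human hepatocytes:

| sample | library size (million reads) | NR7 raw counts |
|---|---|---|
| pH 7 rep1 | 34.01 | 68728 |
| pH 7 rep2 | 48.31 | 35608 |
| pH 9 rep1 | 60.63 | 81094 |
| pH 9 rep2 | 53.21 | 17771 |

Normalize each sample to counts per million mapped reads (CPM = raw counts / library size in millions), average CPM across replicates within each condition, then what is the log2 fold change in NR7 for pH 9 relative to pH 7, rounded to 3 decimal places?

CPM(pH 7 rep1) = 68728 / 34.01 = 2020.8174
CPM(pH 7 rep2) = 35608 / 48.31 = 737.0731
CPM(pH 9 rep1) = 81094 / 60.63 = 1337.5227
CPM(pH 9 rep2) = 17771 / 53.21 = 333.9786
mean CPM(pH 7) = 1378.9452; mean CPM(pH 9) = 835.7506
Fold change = 835.7506 / 1378.9452 = 0.60608
log2(0.60608) = -0.7224

-0.722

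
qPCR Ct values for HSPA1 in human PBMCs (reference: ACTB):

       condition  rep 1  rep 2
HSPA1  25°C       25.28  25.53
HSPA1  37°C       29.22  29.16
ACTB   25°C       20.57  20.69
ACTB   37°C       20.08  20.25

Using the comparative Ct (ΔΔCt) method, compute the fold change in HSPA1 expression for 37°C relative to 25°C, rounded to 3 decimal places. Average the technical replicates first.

Mean Ct: HSPA1 25°C 25.405; HSPA1 37°C 29.190; ACTB 25°C 20.630; ACTB 37°C 20.165
ΔCt(25°C) = 25.405 − 20.630 = 4.775
ΔCt(37°C) = 29.190 − 20.165 = 9.025
ΔΔCt = 9.025 − 4.775 = 4.250
Fold change = 2^(−4.250) = 0.0526

0.053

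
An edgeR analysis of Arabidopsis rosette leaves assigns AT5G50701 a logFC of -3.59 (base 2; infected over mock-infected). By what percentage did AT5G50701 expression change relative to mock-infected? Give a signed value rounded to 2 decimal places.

Fold change = 2^(-3.59) = 0.0830
Percent change = (FC − 1) × 100% = (0.0830 − 1) × 100 = -91.70%

-91.70%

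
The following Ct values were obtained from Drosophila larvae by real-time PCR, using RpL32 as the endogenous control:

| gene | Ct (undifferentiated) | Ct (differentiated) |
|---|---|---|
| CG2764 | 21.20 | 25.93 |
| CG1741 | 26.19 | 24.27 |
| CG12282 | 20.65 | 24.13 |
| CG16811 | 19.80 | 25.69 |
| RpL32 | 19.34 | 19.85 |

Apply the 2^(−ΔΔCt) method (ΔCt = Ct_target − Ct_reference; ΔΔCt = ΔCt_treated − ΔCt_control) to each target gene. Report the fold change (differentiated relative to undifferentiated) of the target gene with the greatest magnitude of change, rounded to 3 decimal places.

0.024

CG2764: ΔΔCt = (25.93−19.85) − (21.20−19.34) = 6.08 − 1.86 = 4.22; fold change = 2^-4.22 = 0.054
CG1741: ΔΔCt = (24.27−19.85) − (26.19−19.34) = 4.42 − 6.85 = -2.43; fold change = 2^2.43 = 5.389
CG12282: ΔΔCt = (24.13−19.85) − (20.65−19.34) = 4.28 − 1.31 = 2.97; fold change = 2^-2.97 = 0.128
CG16811: ΔΔCt = (25.69−19.85) − (19.80−19.34) = 5.84 − 0.46 = 5.38; fold change = 2^-5.38 = 0.024
CG16811 has the largest |ΔΔCt| = 5.38.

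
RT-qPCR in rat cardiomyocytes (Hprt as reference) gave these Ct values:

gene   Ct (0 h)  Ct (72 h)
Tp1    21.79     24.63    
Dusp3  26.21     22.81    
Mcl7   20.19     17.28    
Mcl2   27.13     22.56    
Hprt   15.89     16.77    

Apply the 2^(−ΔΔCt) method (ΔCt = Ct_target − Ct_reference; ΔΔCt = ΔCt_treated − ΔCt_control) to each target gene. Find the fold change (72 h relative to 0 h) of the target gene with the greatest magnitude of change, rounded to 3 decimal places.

43.713

Tp1: ΔΔCt = (24.63−16.77) − (21.79−15.89) = 7.86 − 5.90 = 1.96; fold change = 2^-1.96 = 0.257
Dusp3: ΔΔCt = (22.81−16.77) − (26.21−15.89) = 6.04 − 10.32 = -4.28; fold change = 2^4.28 = 19.427
Mcl7: ΔΔCt = (17.28−16.77) − (20.19−15.89) = 0.51 − 4.30 = -3.79; fold change = 2^3.79 = 13.833
Mcl2: ΔΔCt = (22.56−16.77) − (27.13−15.89) = 5.79 − 11.24 = -5.45; fold change = 2^5.45 = 43.713
Mcl2 has the largest |ΔΔCt| = 5.45.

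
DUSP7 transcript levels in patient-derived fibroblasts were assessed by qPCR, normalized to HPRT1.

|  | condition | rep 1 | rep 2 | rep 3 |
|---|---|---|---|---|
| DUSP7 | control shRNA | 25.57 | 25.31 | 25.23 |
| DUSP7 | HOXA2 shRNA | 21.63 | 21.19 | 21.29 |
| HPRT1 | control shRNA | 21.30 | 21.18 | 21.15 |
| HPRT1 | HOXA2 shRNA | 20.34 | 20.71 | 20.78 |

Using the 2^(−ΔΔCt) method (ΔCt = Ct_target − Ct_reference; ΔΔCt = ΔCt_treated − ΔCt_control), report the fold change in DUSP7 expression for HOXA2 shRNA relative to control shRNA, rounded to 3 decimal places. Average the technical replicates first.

10.556

Mean Ct: DUSP7 control shRNA 25.370; DUSP7 HOXA2 shRNA 21.370; HPRT1 control shRNA 21.210; HPRT1 HOXA2 shRNA 20.610
ΔCt(control shRNA) = 25.370 − 21.210 = 4.160
ΔCt(HOXA2 shRNA) = 21.370 − 20.610 = 0.760
ΔΔCt = 0.760 − 4.160 = -3.400
Fold change = 2^(−(-3.400)) = 2^3.400 = 10.5561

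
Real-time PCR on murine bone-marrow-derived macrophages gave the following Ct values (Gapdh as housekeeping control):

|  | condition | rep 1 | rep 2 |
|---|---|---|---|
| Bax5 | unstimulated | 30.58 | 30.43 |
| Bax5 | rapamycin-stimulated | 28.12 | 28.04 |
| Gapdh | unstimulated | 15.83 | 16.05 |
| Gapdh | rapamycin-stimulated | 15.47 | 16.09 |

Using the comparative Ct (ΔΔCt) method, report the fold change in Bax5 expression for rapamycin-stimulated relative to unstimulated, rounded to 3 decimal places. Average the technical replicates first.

Mean Ct: Bax5 unstimulated 30.505; Bax5 rapamycin-stimulated 28.080; Gapdh unstimulated 15.940; Gapdh rapamycin-stimulated 15.780
ΔCt(unstimulated) = 30.505 − 15.940 = 14.565
ΔCt(rapamycin-stimulated) = 28.080 − 15.780 = 12.300
ΔΔCt = 12.300 − 14.565 = -2.265
Fold change = 2^(−(-2.265)) = 2^2.265 = 4.8065

4.807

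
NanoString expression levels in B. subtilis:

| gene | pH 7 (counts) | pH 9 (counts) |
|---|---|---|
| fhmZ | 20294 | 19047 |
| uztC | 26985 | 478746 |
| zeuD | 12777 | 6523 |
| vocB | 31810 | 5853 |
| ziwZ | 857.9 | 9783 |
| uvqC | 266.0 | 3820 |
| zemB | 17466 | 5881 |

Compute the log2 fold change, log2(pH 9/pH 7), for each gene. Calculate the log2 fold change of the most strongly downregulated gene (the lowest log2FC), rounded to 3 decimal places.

-2.442

log2(19047/20294) = -0.091  (fhmZ)
log2(478746/26985) = 4.149  (uztC)
log2(6523/12777) = -0.970  (zeuD)
log2(5853/31810) = -2.442  (vocB)
log2(9783/857.9) = 3.511  (ziwZ)
log2(3820/266.0) = 3.844  (uvqC)
log2(5881/17466) = -1.570  (zemB)
vocB is most strongly downregulated.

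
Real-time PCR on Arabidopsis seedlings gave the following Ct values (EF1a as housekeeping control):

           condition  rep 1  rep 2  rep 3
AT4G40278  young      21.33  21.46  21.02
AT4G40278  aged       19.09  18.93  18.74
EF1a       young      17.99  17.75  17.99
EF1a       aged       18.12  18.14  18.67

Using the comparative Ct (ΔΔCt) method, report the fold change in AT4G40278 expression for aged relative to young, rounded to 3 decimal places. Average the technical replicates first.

Mean Ct: AT4G40278 young 21.270; AT4G40278 aged 18.920; EF1a young 17.910; EF1a aged 18.310
ΔCt(young) = 21.270 − 17.910 = 3.360
ΔCt(aged) = 18.920 − 18.310 = 0.610
ΔΔCt = 0.610 − 3.360 = -2.750
Fold change = 2^(−(-2.750)) = 2^2.750 = 6.7272

6.727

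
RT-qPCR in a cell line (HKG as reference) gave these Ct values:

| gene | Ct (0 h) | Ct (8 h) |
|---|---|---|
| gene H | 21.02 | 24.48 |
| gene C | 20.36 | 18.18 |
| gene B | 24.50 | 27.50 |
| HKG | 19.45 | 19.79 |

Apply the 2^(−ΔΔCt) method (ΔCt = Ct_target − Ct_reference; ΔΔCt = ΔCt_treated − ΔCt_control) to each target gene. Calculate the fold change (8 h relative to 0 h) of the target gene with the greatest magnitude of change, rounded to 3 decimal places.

gene H: ΔΔCt = (24.48−19.79) − (21.02−19.45) = 4.69 − 1.57 = 3.12; fold change = 2^-3.12 = 0.115
gene C: ΔΔCt = (18.18−19.79) − (20.36−19.45) = -1.61 − 0.91 = -2.52; fold change = 2^2.52 = 5.736
gene B: ΔΔCt = (27.50−19.79) − (24.50−19.45) = 7.71 − 5.05 = 2.66; fold change = 2^-2.66 = 0.158
gene H has the largest |ΔΔCt| = 3.12.

0.115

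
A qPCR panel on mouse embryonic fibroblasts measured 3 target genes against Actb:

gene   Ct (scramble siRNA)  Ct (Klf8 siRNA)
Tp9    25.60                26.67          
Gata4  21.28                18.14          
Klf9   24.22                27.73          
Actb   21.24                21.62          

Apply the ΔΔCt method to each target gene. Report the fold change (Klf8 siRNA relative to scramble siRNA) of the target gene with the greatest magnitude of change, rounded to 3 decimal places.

11.472

Tp9: ΔΔCt = (26.67−21.62) − (25.60−21.24) = 5.05 − 4.36 = 0.69; fold change = 2^-0.69 = 0.620
Gata4: ΔΔCt = (18.14−21.62) − (21.28−21.24) = -3.48 − 0.04 = -3.52; fold change = 2^3.52 = 11.472
Klf9: ΔΔCt = (27.73−21.62) − (24.22−21.24) = 6.11 − 2.98 = 3.13; fold change = 2^-3.13 = 0.114
Gata4 has the largest |ΔΔCt| = 3.52.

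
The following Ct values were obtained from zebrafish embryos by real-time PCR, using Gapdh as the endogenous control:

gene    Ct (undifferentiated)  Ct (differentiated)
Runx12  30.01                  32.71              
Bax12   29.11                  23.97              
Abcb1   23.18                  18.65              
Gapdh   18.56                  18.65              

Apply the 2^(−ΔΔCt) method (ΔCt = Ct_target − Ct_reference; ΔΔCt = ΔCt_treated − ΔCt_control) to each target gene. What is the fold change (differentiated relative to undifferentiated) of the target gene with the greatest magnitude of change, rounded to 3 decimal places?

37.531

Runx12: ΔΔCt = (32.71−18.65) − (30.01−18.56) = 14.06 − 11.45 = 2.61; fold change = 2^-2.61 = 0.164
Bax12: ΔΔCt = (23.97−18.65) − (29.11−18.56) = 5.32 − 10.55 = -5.23; fold change = 2^5.23 = 37.531
Abcb1: ΔΔCt = (18.65−18.65) − (23.18−18.56) = 0.00 − 4.62 = -4.62; fold change = 2^4.62 = 24.590
Bax12 has the largest |ΔΔCt| = 5.23.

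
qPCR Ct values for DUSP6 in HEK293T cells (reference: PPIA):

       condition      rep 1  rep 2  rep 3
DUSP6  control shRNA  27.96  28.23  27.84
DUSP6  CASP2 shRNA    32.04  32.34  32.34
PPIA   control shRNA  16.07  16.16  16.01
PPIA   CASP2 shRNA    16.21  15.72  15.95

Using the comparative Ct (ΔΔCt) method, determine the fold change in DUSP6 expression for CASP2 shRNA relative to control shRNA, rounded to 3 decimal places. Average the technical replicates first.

0.049

Mean Ct: DUSP6 control shRNA 28.010; DUSP6 CASP2 shRNA 32.240; PPIA control shRNA 16.080; PPIA CASP2 shRNA 15.960
ΔCt(control shRNA) = 28.010 − 16.080 = 11.930
ΔCt(CASP2 shRNA) = 32.240 − 15.960 = 16.280
ΔΔCt = 16.280 − 11.930 = 4.350
Fold change = 2^(−4.350) = 0.0490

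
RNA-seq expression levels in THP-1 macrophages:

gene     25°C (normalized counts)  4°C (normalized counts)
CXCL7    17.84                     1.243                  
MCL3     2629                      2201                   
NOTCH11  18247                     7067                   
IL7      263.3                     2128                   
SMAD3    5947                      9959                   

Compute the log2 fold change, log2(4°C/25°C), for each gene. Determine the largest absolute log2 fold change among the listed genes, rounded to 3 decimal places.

3.843

log2(1.243/17.84) = -3.843  (CXCL7)
log2(2201/2629) = -0.256  (MCL3)
log2(7067/18247) = -1.368  (NOTCH11)
log2(2128/263.3) = 3.015  (IL7)
log2(9959/5947) = 0.744  (SMAD3)
The largest magnitude belongs to CXCL7.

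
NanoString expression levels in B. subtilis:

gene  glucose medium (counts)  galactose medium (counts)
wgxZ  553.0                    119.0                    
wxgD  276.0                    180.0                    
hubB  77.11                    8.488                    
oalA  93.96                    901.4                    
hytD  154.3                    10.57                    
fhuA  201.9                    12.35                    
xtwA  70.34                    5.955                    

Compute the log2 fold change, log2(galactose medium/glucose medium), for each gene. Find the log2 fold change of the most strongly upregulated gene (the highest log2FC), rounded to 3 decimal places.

log2(119.0/553.0) = -2.216  (wgxZ)
log2(180.0/276.0) = -0.617  (wxgD)
log2(8.488/77.11) = -3.183  (hubB)
log2(901.4/93.96) = 3.262  (oalA)
log2(10.57/154.3) = -3.868  (hytD)
log2(12.35/201.9) = -4.031  (fhuA)
log2(5.955/70.34) = -3.562  (xtwA)
oalA is most strongly upregulated.

3.262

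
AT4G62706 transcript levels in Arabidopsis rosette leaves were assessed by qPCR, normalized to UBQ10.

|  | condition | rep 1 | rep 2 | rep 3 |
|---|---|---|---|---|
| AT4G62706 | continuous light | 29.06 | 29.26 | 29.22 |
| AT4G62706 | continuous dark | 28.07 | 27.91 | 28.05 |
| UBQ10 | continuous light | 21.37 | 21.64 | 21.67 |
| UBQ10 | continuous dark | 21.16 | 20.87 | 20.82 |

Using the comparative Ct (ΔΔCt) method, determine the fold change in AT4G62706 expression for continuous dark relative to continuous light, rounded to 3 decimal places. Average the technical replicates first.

1.474

Mean Ct: AT4G62706 continuous light 29.180; AT4G62706 continuous dark 28.010; UBQ10 continuous light 21.560; UBQ10 continuous dark 20.950
ΔCt(continuous light) = 29.180 − 21.560 = 7.620
ΔCt(continuous dark) = 28.010 − 20.950 = 7.060
ΔΔCt = 7.060 − 7.620 = -0.560
Fold change = 2^(−(-0.560)) = 2^0.560 = 1.4743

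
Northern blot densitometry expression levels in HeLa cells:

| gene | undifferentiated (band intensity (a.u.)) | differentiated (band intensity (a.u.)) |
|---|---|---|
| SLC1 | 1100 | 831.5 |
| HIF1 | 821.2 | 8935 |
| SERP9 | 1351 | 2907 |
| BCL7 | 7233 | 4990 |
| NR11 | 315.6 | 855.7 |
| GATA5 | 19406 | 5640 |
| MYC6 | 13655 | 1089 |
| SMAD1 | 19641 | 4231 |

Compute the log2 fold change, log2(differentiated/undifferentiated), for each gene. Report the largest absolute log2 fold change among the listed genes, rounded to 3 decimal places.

log2(831.5/1100) = -0.404  (SLC1)
log2(8935/821.2) = 3.444  (HIF1)
log2(2907/1351) = 1.106  (SERP9)
log2(4990/7233) = -0.536  (BCL7)
log2(855.7/315.6) = 1.439  (NR11)
log2(5640/19406) = -1.783  (GATA5)
log2(1089/13655) = -3.648  (MYC6)
log2(4231/19641) = -2.215  (SMAD1)
The largest magnitude belongs to MYC6.

3.648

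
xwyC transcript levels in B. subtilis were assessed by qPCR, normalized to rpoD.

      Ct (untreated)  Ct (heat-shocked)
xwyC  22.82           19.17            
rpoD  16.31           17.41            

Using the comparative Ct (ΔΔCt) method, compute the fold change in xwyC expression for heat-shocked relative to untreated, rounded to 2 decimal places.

26.91

ΔCt(untreated) = 22.820 − 16.310 = 6.510
ΔCt(heat-shocked) = 19.170 − 17.410 = 1.760
ΔΔCt = 1.760 − 6.510 = -4.750
Fold change = 2^(−(-4.750)) = 2^4.750 = 26.909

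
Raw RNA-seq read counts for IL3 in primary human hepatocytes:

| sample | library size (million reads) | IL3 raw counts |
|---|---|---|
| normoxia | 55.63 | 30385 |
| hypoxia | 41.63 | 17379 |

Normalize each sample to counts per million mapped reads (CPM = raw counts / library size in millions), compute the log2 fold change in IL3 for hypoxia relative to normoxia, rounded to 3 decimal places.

-0.388

CPM(normoxia) = 30385 / 55.63 = 546.1981
CPM(hypoxia) = 17379 / 41.63 = 417.4634
Fold change = 417.4634 / 546.1981 = 0.76431
log2(0.76431) = -0.3878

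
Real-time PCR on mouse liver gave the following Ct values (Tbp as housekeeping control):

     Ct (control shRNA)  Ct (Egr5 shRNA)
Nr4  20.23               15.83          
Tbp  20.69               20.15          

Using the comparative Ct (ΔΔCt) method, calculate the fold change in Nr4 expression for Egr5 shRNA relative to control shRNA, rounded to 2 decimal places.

14.52

ΔCt(control shRNA) = 20.230 − 20.690 = -0.460
ΔCt(Egr5 shRNA) = 15.830 − 20.150 = -4.320
ΔΔCt = -4.320 − (-0.460) = -3.860
Fold change = 2^(−(-3.860)) = 2^3.860 = 14.520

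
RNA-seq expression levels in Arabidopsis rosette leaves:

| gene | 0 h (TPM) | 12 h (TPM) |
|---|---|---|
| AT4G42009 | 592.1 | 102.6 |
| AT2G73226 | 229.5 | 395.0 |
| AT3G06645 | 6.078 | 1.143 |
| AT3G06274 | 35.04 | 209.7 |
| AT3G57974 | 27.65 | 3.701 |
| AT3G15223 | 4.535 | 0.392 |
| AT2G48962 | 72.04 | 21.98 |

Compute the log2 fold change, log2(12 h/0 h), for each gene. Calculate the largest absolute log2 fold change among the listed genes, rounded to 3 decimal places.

3.532

log2(102.6/592.1) = -2.529  (AT4G42009)
log2(395.0/229.5) = 0.783  (AT2G73226)
log2(1.143/6.078) = -2.411  (AT3G06645)
log2(209.7/35.04) = 2.581  (AT3G06274)
log2(3.701/27.65) = -2.901  (AT3G57974)
log2(0.392/4.535) = -3.532  (AT3G15223)
log2(21.98/72.04) = -1.713  (AT2G48962)
The largest magnitude belongs to AT3G15223.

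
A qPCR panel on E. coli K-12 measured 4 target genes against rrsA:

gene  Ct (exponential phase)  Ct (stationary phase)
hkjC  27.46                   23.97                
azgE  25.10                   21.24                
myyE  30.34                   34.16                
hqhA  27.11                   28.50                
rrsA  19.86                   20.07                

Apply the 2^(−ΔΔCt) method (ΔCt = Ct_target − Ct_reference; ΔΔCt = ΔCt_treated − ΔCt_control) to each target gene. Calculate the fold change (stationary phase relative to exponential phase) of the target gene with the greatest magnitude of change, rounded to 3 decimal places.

16.795

hkjC: ΔΔCt = (23.97−20.07) − (27.46−19.86) = 3.90 − 7.60 = -3.70; fold change = 2^3.70 = 12.996
azgE: ΔΔCt = (21.24−20.07) − (25.10−19.86) = 1.17 − 5.24 = -4.07; fold change = 2^4.07 = 16.795
myyE: ΔΔCt = (34.16−20.07) − (30.34−19.86) = 14.09 − 10.48 = 3.61; fold change = 2^-3.61 = 0.082
hqhA: ΔΔCt = (28.50−20.07) − (27.11−19.86) = 8.43 − 7.25 = 1.18; fold change = 2^-1.18 = 0.441
azgE has the largest |ΔΔCt| = 4.07.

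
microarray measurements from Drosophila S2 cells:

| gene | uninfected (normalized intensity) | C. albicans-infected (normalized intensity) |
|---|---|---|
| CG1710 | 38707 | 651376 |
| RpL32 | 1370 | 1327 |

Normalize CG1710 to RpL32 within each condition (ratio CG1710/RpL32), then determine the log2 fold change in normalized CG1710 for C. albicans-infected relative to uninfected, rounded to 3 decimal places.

CG1710/RpL32 (uninfected) = 38707 / 1370 = 28.253
CG1710/RpL32 (C. albicans-infected) = 651376 / 1327 = 490.86
Fold change = 490.86 / 28.253 = 17.3737
log2(17.3737) = 4.1188

4.119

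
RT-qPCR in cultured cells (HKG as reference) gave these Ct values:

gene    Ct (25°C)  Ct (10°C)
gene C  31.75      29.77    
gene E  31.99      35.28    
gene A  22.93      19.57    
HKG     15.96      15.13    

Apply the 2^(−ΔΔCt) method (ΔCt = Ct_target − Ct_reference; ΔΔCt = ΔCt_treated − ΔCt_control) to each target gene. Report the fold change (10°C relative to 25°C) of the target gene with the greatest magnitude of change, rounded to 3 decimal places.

0.058

gene C: ΔΔCt = (29.77−15.13) − (31.75−15.96) = 14.64 − 15.79 = -1.15; fold change = 2^1.15 = 2.219
gene E: ΔΔCt = (35.28−15.13) − (31.99−15.96) = 20.15 − 16.03 = 4.12; fold change = 2^-4.12 = 0.058
gene A: ΔΔCt = (19.57−15.13) − (22.93−15.96) = 4.44 − 6.97 = -2.53; fold change = 2^2.53 = 5.776
gene E has the largest |ΔΔCt| = 4.12.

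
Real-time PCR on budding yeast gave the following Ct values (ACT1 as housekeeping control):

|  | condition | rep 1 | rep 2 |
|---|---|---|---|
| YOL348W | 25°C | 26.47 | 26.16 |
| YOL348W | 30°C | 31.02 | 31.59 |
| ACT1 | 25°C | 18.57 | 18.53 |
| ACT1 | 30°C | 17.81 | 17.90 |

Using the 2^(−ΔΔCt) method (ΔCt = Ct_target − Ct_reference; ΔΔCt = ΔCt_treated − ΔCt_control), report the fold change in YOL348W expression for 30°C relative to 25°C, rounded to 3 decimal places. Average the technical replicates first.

Mean Ct: YOL348W 25°C 26.315; YOL348W 30°C 31.305; ACT1 25°C 18.550; ACT1 30°C 17.855
ΔCt(25°C) = 26.315 − 18.550 = 7.765
ΔCt(30°C) = 31.305 − 17.855 = 13.450
ΔΔCt = 13.450 − 7.765 = 5.685
Fold change = 2^(−5.685) = 0.0194

0.019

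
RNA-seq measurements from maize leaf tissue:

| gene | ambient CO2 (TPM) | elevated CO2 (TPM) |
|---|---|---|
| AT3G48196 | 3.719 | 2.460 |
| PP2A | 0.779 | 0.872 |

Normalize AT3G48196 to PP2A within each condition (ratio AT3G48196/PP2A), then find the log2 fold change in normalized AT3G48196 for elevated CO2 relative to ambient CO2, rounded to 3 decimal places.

AT3G48196/PP2A (ambient CO2) = 3.719 / 0.779 = 4.7741
AT3G48196/PP2A (elevated CO2) = 2.460 / 0.872 = 2.8211
Fold change = 2.8211 / 4.7741 = 0.5909
log2(0.5909) = -0.7590

-0.759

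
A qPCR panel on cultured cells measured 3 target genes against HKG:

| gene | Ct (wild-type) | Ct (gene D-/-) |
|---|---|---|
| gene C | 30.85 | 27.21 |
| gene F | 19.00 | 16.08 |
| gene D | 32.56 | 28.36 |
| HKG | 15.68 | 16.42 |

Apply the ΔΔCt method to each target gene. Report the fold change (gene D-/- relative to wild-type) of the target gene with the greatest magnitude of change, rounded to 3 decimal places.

gene C: ΔΔCt = (27.21−16.42) − (30.85−15.68) = 10.79 − 15.17 = -4.38; fold change = 2^4.38 = 20.821
gene F: ΔΔCt = (16.08−16.42) − (19.00−15.68) = -0.34 − 3.32 = -3.66; fold change = 2^3.66 = 12.641
gene D: ΔΔCt = (28.36−16.42) − (32.56−15.68) = 11.94 − 16.88 = -4.94; fold change = 2^4.94 = 30.696
gene D has the largest |ΔΔCt| = 4.94.

30.696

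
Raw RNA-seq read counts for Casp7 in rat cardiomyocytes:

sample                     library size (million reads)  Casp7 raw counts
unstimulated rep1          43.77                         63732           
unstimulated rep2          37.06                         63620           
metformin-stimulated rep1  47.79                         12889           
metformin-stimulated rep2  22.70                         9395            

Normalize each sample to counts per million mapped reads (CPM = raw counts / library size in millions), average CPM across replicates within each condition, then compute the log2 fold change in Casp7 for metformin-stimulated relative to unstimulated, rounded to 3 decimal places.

-2.215

CPM(unstimulated rep1) = 63732 / 43.77 = 1456.0658
CPM(unstimulated rep2) = 63620 / 37.06 = 1716.6757
CPM(metformin-stimulated rep1) = 12889 / 47.79 = 269.7008
CPM(metformin-stimulated rep2) = 9395 / 22.70 = 413.8767
mean CPM(unstimulated) = 1586.3707; mean CPM(metformin-stimulated) = 341.7887
Fold change = 341.7887 / 1586.3707 = 0.21545
log2(0.21545) = -2.2146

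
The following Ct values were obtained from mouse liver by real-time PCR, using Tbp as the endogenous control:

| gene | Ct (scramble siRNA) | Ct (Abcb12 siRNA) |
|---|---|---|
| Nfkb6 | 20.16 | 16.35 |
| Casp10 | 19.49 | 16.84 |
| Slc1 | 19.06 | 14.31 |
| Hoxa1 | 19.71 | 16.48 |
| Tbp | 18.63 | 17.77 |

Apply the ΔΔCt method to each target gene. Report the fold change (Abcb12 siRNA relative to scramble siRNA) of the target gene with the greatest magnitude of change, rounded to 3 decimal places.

Nfkb6: ΔΔCt = (16.35−17.77) − (20.16−18.63) = -1.42 − 1.53 = -2.95; fold change = 2^2.95 = 7.727
Casp10: ΔΔCt = (16.84−17.77) − (19.49−18.63) = -0.93 − 0.86 = -1.79; fold change = 2^1.79 = 3.458
Slc1: ΔΔCt = (14.31−17.77) − (19.06−18.63) = -3.46 − 0.43 = -3.89; fold change = 2^3.89 = 14.825
Hoxa1: ΔΔCt = (16.48−17.77) − (19.71−18.63) = -1.29 − 1.08 = -2.37; fold change = 2^2.37 = 5.169
Slc1 has the largest |ΔΔCt| = 3.89.

14.825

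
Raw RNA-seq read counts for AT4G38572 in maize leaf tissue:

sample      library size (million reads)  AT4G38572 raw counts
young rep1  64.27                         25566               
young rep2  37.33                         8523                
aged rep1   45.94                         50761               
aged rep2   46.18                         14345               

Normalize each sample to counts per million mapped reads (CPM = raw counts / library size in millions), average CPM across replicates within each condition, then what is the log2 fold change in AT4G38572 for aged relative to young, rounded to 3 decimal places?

CPM(young rep1) = 25566 / 64.27 = 397.7906
CPM(young rep2) = 8523 / 37.33 = 228.3150
CPM(aged rep1) = 50761 / 45.94 = 1104.9412
CPM(aged rep2) = 14345 / 46.18 = 310.6323
mean CPM(young) = 313.0528; mean CPM(aged) = 707.7868
Fold change = 707.7868 / 313.0528 = 2.26092
log2(2.26092) = 1.1769

1.177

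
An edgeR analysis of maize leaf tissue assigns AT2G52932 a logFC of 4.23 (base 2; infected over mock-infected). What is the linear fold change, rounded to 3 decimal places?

Fold change = 2^(4.23) = 18.7654

18.765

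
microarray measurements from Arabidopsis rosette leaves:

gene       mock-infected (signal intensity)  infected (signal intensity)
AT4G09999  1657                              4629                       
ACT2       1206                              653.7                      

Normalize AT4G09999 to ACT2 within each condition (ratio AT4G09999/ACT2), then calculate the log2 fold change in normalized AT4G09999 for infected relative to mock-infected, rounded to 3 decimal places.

AT4G09999/ACT2 (mock-infected) = 1657 / 1206 = 1.374
AT4G09999/ACT2 (infected) = 4629 / 653.7 = 7.0812
Fold change = 7.0812 / 1.374 = 5.1539
log2(5.1539) = 2.3657

2.366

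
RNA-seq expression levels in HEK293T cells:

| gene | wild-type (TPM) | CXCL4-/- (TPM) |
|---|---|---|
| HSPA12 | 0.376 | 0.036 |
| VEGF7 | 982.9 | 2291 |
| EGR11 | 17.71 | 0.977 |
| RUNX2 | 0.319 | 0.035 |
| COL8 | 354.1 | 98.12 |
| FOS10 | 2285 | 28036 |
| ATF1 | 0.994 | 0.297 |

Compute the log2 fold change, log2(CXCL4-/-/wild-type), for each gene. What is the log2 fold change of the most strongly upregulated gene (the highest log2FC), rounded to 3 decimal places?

3.617

log2(0.036/0.376) = -3.385  (HSPA12)
log2(2291/982.9) = 1.221  (VEGF7)
log2(0.977/17.71) = -4.180  (EGR11)
log2(0.035/0.319) = -3.188  (RUNX2)
log2(98.12/354.1) = -1.852  (COL8)
log2(28036/2285) = 3.617  (FOS10)
log2(0.297/0.994) = -1.743  (ATF1)
FOS10 is most strongly upregulated.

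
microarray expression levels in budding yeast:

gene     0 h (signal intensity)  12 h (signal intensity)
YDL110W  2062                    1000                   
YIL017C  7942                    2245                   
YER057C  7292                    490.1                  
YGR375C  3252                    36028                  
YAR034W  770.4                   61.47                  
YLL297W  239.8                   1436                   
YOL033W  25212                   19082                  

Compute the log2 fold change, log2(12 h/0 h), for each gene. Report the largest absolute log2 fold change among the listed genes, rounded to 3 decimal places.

log2(1000/2062) = -1.044  (YDL110W)
log2(2245/7942) = -1.823  (YIL017C)
log2(490.1/7292) = -3.895  (YER057C)
log2(36028/3252) = 3.470  (YGR375C)
log2(61.47/770.4) = -3.648  (YAR034W)
log2(1436/239.8) = 2.582  (YLL297W)
log2(19082/25212) = -0.402  (YOL033W)
The largest magnitude belongs to YER057C.

3.895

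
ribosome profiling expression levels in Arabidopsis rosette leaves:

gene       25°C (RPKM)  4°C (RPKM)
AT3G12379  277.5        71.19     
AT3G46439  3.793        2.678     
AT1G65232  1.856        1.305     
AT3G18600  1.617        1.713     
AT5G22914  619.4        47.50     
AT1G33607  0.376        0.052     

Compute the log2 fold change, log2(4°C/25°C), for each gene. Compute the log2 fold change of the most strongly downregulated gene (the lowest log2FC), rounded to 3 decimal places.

-3.705

log2(71.19/277.5) = -1.963  (AT3G12379)
log2(2.678/3.793) = -0.502  (AT3G46439)
log2(1.305/1.856) = -0.508  (AT1G65232)
log2(1.713/1.617) = 0.083  (AT3G18600)
log2(47.50/619.4) = -3.705  (AT5G22914)
log2(0.052/0.376) = -2.854  (AT1G33607)
AT5G22914 is most strongly downregulated.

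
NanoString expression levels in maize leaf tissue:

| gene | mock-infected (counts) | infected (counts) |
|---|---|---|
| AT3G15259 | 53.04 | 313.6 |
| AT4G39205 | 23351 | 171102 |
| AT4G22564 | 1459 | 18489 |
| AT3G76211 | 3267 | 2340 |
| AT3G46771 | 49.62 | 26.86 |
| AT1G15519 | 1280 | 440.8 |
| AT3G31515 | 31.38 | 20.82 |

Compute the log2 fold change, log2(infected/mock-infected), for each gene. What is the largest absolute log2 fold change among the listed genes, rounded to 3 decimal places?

log2(313.6/53.04) = 2.564  (AT3G15259)
log2(171102/23351) = 2.873  (AT4G39205)
log2(18489/1459) = 3.664  (AT4G22564)
log2(2340/3267) = -0.481  (AT3G76211)
log2(26.86/49.62) = -0.885  (AT3G46771)
log2(440.8/1280) = -1.538  (AT1G15519)
log2(20.82/31.38) = -0.592  (AT3G31515)
The largest magnitude belongs to AT4G22564.

3.664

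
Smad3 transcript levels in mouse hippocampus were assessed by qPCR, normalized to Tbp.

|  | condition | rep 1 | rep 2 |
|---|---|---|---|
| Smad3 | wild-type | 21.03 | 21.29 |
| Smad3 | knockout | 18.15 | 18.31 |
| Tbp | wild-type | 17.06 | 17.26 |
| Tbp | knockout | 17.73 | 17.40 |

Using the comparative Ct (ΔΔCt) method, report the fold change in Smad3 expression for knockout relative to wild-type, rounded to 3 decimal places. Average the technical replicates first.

10.091

Mean Ct: Smad3 wild-type 21.160; Smad3 knockout 18.230; Tbp wild-type 17.160; Tbp knockout 17.565
ΔCt(wild-type) = 21.160 − 17.160 = 4.000
ΔCt(knockout) = 18.230 − 17.565 = 0.665
ΔΔCt = 0.665 − 4.000 = -3.335
Fold change = 2^(−(-3.335)) = 2^3.335 = 10.0910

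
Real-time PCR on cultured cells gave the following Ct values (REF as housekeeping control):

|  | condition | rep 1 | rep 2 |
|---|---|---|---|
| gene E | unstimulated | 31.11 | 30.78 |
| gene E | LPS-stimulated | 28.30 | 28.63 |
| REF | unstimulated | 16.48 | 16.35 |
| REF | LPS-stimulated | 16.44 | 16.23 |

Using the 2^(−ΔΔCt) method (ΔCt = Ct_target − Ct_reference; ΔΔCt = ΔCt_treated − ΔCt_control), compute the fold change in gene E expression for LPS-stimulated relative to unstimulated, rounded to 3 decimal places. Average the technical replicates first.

Mean Ct: gene E unstimulated 30.945; gene E LPS-stimulated 28.465; REF unstimulated 16.415; REF LPS-stimulated 16.335
ΔCt(unstimulated) = 30.945 − 16.415 = 14.530
ΔCt(LPS-stimulated) = 28.465 − 16.335 = 12.130
ΔΔCt = 12.130 − 14.530 = -2.400
Fold change = 2^(−(-2.400)) = 2^2.400 = 5.2780

5.278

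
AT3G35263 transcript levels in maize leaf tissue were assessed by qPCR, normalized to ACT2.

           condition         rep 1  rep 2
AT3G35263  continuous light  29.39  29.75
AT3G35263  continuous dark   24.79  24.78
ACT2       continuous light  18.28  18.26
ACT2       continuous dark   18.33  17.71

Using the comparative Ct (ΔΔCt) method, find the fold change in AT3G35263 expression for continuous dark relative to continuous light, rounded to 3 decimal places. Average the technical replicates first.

Mean Ct: AT3G35263 continuous light 29.570; AT3G35263 continuous dark 24.785; ACT2 continuous light 18.270; ACT2 continuous dark 18.020
ΔCt(continuous light) = 29.570 − 18.270 = 11.300
ΔCt(continuous dark) = 24.785 − 18.020 = 6.765
ΔΔCt = 6.765 − 11.300 = -4.535
Fold change = 2^(−(-4.535)) = 2^4.535 = 23.1831

23.183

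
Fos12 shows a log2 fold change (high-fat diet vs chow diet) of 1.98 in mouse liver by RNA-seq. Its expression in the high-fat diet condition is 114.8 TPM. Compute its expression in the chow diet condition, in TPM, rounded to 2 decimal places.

Fold change = 2^(1.98) = 3.9449
chow diet expression = 114.8 / 3.9449 = 29.10

29.10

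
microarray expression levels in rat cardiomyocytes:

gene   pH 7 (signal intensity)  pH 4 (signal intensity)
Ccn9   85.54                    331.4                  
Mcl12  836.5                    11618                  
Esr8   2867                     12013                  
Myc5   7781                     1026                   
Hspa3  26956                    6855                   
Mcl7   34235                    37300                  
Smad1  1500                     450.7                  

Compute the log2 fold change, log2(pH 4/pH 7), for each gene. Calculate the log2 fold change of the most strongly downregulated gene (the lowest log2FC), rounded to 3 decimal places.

-2.923

log2(331.4/85.54) = 1.954  (Ccn9)
log2(11618/836.5) = 3.796  (Mcl12)
log2(12013/2867) = 2.067  (Esr8)
log2(1026/7781) = -2.923  (Myc5)
log2(6855/26956) = -1.975  (Hspa3)
log2(37300/34235) = 0.124  (Mcl7)
log2(450.7/1500) = -1.735  (Smad1)
Myc5 is most strongly downregulated.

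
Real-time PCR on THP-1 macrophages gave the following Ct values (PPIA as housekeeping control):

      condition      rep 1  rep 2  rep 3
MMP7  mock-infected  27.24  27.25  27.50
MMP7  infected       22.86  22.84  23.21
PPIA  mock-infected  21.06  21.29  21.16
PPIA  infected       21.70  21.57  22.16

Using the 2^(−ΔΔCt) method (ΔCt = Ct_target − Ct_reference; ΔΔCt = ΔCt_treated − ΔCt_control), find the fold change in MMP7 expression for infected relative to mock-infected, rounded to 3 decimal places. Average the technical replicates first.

32.000

Mean Ct: MMP7 mock-infected 27.330; MMP7 infected 22.970; PPIA mock-infected 21.170; PPIA infected 21.810
ΔCt(mock-infected) = 27.330 − 21.170 = 6.160
ΔCt(infected) = 22.970 − 21.810 = 1.160
ΔΔCt = 1.160 − 6.160 = -5.000
Fold change = 2^(−(-5.000)) = 2^5.000 = 32.0000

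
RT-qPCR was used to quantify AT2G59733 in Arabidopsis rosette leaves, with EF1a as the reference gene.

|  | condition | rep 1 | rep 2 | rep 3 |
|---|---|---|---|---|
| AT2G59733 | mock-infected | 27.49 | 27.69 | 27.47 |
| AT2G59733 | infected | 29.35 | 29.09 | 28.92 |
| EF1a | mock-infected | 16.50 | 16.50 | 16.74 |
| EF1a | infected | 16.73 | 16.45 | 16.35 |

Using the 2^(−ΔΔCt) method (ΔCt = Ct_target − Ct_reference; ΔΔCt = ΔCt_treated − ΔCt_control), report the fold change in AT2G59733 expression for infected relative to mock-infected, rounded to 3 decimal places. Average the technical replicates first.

Mean Ct: AT2G59733 mock-infected 27.550; AT2G59733 infected 29.120; EF1a mock-infected 16.580; EF1a infected 16.510
ΔCt(mock-infected) = 27.550 − 16.580 = 10.970
ΔCt(infected) = 29.120 − 16.510 = 12.610
ΔΔCt = 12.610 − 10.970 = 1.640
Fold change = 2^(−1.640) = 0.3209

0.321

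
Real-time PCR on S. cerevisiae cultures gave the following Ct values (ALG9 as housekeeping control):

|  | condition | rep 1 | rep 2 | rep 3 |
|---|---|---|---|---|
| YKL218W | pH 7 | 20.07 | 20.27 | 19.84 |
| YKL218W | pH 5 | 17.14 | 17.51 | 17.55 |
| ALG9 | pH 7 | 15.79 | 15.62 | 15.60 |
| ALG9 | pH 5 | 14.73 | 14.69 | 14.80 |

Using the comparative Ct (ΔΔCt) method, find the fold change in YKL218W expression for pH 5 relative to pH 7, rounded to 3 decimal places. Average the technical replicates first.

3.317

Mean Ct: YKL218W pH 7 20.060; YKL218W pH 5 17.400; ALG9 pH 7 15.670; ALG9 pH 5 14.740
ΔCt(pH 7) = 20.060 − 15.670 = 4.390
ΔCt(pH 5) = 17.400 − 14.740 = 2.660
ΔΔCt = 2.660 − 4.390 = -1.730
Fold change = 2^(−(-1.730)) = 2^1.730 = 3.3173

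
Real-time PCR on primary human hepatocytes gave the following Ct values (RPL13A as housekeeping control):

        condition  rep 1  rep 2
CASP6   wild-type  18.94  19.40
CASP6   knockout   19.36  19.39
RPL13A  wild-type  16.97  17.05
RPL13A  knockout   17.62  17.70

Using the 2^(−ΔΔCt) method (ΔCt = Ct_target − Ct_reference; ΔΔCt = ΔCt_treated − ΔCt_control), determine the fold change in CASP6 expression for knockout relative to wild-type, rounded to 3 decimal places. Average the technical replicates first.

Mean Ct: CASP6 wild-type 19.170; CASP6 knockout 19.375; RPL13A wild-type 17.010; RPL13A knockout 17.660
ΔCt(wild-type) = 19.170 − 17.010 = 2.160
ΔCt(knockout) = 19.375 − 17.660 = 1.715
ΔΔCt = 1.715 − 2.160 = -0.445
Fold change = 2^(−(-0.445)) = 2^0.445 = 1.3613

1.361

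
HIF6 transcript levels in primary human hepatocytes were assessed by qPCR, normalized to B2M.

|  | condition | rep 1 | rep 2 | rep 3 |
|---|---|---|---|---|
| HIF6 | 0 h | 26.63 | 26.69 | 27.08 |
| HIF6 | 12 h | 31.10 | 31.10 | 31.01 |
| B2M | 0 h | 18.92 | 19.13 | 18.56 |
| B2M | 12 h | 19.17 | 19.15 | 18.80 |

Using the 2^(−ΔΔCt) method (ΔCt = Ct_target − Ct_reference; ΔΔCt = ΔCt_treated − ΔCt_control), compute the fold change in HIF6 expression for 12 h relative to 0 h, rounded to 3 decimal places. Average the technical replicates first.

0.058

Mean Ct: HIF6 0 h 26.800; HIF6 12 h 31.070; B2M 0 h 18.870; B2M 12 h 19.040
ΔCt(0 h) = 26.800 − 18.870 = 7.930
ΔCt(12 h) = 31.070 − 19.040 = 12.030
ΔΔCt = 12.030 − 7.930 = 4.100
Fold change = 2^(−4.100) = 0.0583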